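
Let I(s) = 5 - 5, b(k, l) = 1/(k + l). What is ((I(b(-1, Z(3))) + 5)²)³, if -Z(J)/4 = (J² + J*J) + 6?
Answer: 15625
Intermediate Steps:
Z(J) = -24 - 8*J² (Z(J) = -4*((J² + J*J) + 6) = -4*((J² + J²) + 6) = -4*(2*J² + 6) = -4*(6 + 2*J²) = -24 - 8*J²)
I(s) = 0
((I(b(-1, Z(3))) + 5)²)³ = ((0 + 5)²)³ = (5²)³ = 25³ = 15625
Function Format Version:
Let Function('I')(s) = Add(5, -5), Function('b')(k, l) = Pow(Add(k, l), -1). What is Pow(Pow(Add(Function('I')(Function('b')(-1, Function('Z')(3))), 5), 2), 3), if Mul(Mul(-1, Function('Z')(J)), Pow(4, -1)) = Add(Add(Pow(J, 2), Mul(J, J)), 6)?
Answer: 15625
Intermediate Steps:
Function('Z')(J) = Add(-24, Mul(-8, Pow(J, 2))) (Function('Z')(J) = Mul(-4, Add(Add(Pow(J, 2), Mul(J, J)), 6)) = Mul(-4, Add(Add(Pow(J, 2), Pow(J, 2)), 6)) = Mul(-4, Add(Mul(2, Pow(J, 2)), 6)) = Mul(-4, Add(6, Mul(2, Pow(J, 2)))) = Add(-24, Mul(-8, Pow(J, 2))))
Function('I')(s) = 0
Pow(Pow(Add(Function('I')(Function('b')(-1, Function('Z')(3))), 5), 2), 3) = Pow(Pow(Add(0, 5), 2), 3) = Pow(Pow(5, 2), 3) = Pow(25, 3) = 15625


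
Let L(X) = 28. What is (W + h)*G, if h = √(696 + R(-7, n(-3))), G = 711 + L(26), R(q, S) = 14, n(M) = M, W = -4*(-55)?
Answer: 162580 + 739*√710 ≈ 1.8227e+5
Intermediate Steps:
W = 220
G = 739 (G = 711 + 28 = 739)
h = √710 (h = √(696 + 14) = √710 ≈ 26.646)
(W + h)*G = (220 + √710)*739 = 162580 + 739*√710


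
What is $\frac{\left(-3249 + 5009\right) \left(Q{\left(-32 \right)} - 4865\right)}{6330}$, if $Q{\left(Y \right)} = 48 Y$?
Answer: $- \frac{1126576}{633} \approx -1779.7$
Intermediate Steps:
$\frac{\left(-3249 + 5009\right) \left(Q{\left(-32 \right)} - 4865\right)}{6330} = \frac{\left(-3249 + 5009\right) \left(48 \left(-32\right) - 4865\right)}{6330} = 1760 \left(-1536 - 4865\right) \frac{1}{6330} = 1760 \left(-6401\right) \frac{1}{6330} = \left(-11265760\right) \frac{1}{6330} = - \frac{1126576}{633}$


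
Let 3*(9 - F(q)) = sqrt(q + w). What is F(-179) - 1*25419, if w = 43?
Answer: -25410 - 2*I*sqrt(34)/3 ≈ -25410.0 - 3.8873*I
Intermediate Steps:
F(q) = 9 - sqrt(43 + q)/3 (F(q) = 9 - sqrt(q + 43)/3 = 9 - sqrt(43 + q)/3)
F(-179) - 1*25419 = (9 - sqrt(43 - 179)/3) - 1*25419 = (9 - 2*I*sqrt(34)/3) - 25419 = -25410 - 2*I*sqrt(34)/3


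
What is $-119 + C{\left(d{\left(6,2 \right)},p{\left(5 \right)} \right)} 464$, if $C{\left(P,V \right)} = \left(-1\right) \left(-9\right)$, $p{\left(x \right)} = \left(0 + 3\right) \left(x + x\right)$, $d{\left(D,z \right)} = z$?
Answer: $4057$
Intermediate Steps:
$p{\left(x \right)} = 6 x$ ($p{\left(x \right)} = 3 \cdot 2 x = 6 x$)
$C{\left(P,V \right)} = 9$
$-119 + C{\left(d{\left(6,2 \right)},p{\left(5 \right)} \right)} 464 = -119 + 9 \cdot 464 = -119 + 4176 = 4057$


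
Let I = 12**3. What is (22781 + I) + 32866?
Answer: 57375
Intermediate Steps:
I = 1728
(22781 + I) + 32866 = (22781 + 1728) + 32866 = 24509 + 32866 = 57375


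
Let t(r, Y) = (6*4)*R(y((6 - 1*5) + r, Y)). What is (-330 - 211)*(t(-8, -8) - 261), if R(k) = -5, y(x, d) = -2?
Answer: 206121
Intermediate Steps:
t(r, Y) = -120 (t(r, Y) = (6*4)*(-5) = 24*(-5) = -120)
(-330 - 211)*(t(-8, -8) - 261) = (-330 - 211)*(-120 - 261) = -541*(-381) = 206121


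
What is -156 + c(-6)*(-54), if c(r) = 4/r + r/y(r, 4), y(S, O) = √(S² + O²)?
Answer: -120 + 162*√13/13 ≈ -75.069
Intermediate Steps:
y(S, O) = √(O² + S²)
c(r) = 4/r + r/√(16 + r²) (c(r) = 4/r + r/(√(4² + r²)) = 4/r + r/(√(16 + r²)) = 4/r + r/√(16 + r²))
-156 + c(-6)*(-54) = -156 + (4/(-6) - 6/√(16 + (-6)²))*(-54) = -156 + (4*(-⅙) - 6/√(16 + 36))*(-54) = -156 + (-⅔ - 3*√13/13)*(-54) = -156 + (36 + 162*√13/13) = -120 + 162*√13/13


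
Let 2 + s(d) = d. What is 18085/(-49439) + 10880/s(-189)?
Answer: -541350555/9442849 ≈ -57.329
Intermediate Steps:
s(d) = -2 + d
18085/(-49439) + 10880/s(-189) = 18085/(-49439) + 10880/(-2 - 189) = 18085*(-1/49439) + 10880/(-191) = -18085/49439 + 10880*(-1/191) = -18085/49439 - 10880/191 = -541350555/9442849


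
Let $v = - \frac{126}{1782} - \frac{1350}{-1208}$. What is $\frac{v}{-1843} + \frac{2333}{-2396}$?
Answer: $- \frac{32156997467}{33006106386} \approx -0.97427$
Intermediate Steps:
$v = \frac{62597}{59796}$ ($v = \left(-126\right) \frac{1}{1782} - - \frac{675}{604} = - \frac{7}{99} + \frac{675}{604} = \frac{62597}{59796} \approx 1.0468$)
$\frac{v}{-1843} + \frac{2333}{-2396} = \frac{62597}{59796 \left(-1843\right)} + \frac{2333}{-2396} = \frac{62597}{59796} \left(- \frac{1}{1843}\right) + 2333 \left(- \frac{1}{2396}\right) = - \frac{62597}{110204028} - \frac{2333}{2396} = - \frac{32156997467}{33006106386}$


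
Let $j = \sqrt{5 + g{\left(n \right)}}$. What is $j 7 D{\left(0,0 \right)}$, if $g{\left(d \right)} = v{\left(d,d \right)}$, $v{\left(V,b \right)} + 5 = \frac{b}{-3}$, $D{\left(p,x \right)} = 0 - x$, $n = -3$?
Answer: $0$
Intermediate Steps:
$D{\left(p,x \right)} = - x$
$v{\left(V,b \right)} = -5 - \frac{b}{3}$ ($v{\left(V,b \right)} = -5 + \frac{b}{-3} = -5 + b \left(- \frac{1}{3}\right) = -5 - \frac{b}{3}$)
$g{\left(d \right)} = -5 - \frac{d}{3}$
$j = 1$ ($j = \sqrt{5 - 4} = \sqrt{1} = 1$)
$j 7 D{\left(0,0 \right)} = 1 \cdot 7 \left(\left(-1\right) 0\right) = 7 \cdot 0 = 0$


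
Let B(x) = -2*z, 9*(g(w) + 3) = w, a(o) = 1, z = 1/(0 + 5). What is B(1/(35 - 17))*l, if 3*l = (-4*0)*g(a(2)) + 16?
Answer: -32/15 ≈ -2.1333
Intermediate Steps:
z = ⅕ (z = 1/5 = ⅕ ≈ 0.20000)
g(w) = -3 + w/9
B(x) = -⅖ (B(x) = -2*⅕ = -⅖)
l = 16/3 (l = ((-4*0)*(-3 + (⅑)*1) + 16)/3 = (0*(-3 + ⅑) + 16)/3 = (0*(-26/9) + 16)/3 = (0 + 16)/3 = (⅓)*16 = 16/3 ≈ 5.3333)
B(1/(35 - 17))*l = -⅖*16/3 = -32/15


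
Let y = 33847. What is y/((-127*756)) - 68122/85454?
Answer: -4716445501/4102304724 ≈ -1.1497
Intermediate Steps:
y/((-127*756)) - 68122/85454 = 33847/((-127*756)) - 68122/85454 = 33847/(-96012) - 68122*1/85454 = 33847*(-1/96012) - 34061/42727 = -33847/96012 - 34061/42727 = -4716445501/4102304724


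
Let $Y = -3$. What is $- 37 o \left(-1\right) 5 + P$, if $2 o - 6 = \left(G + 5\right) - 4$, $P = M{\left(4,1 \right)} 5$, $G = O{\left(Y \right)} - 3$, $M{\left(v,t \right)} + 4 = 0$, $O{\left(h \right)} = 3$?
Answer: $\frac{1255}{2} \approx 627.5$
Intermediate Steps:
$M{\left(v,t \right)} = -4$ ($M{\left(v,t \right)} = -4 + 0 = -4$)
$G = 0$ ($G = 3 - 3 = 0$)
$P = -20$ ($P = \left(-4\right) 5 = -20$)
$o = \frac{7}{2}$ ($o = 3 + \frac{\left(0 + 5\right) - 4}{2} = 3 + \frac{5 - 4}{2} = 3 + \frac{1}{2} \cdot 1 = 3 + \frac{1}{2} = \frac{7}{2} \approx 3.5$)
$- 37 o \left(-1\right) 5 + P = - 37 \cdot \frac{7}{2} \left(-1\right) 5 - 20 = - 37 \left(\left(- \frac{7}{2}\right) 5\right) - 20 = \left(-37\right) \left(- \frac{35}{2}\right) - 20 = \frac{1295}{2} - 20 = \frac{1255}{2}$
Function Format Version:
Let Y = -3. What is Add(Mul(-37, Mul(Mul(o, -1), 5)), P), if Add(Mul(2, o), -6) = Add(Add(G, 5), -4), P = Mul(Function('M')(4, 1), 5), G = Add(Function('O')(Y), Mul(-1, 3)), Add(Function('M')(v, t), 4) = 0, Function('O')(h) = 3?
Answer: Rational(1255, 2) ≈ 627.50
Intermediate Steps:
Function('M')(v, t) = -4 (Function('M')(v, t) = Add(-4, 0) = -4)
G = 0 (G = Add(3, Mul(-1, 3)) = Add(3, -3) = 0)
P = -20 (P = Mul(-4, 5) = -20)
o = Rational(7, 2) (o = Add(3, Mul(Rational(1, 2), Add(Add(0, 5), -4))) = Add(3, Mul(Rational(1, 2), Add(5, -4))) = Add(3, Mul(Rational(1, 2), 1)) = Add(3, Rational(1, 2)) = Rational(7, 2) ≈ 3.5000)
Add(Mul(-37, Mul(Mul(o, -1), 5)), P) = Add(Mul(-37, Mul(Mul(Rational(7, 2), -1), 5)), -20) = Add(Mul(-37, Mul(Rational(-7, 2), 5)), -20) = Add(Mul(-37, Rational(-35, 2)), -20) = Add(Rational(1295, 2), -20) = Rational(1255, 2)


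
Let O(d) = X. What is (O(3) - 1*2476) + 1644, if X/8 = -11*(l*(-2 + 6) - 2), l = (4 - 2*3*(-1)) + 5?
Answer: -5936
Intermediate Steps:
l = 15 (l = (4 - 6*(-1)) + 5 = (4 + 6) + 5 = 10 + 5 = 15)
X = -5104 (X = 8*(-11*(15*(-2 + 6) - 2)) = 8*(-11*(15*4 - 2)) = 8*(-11*(60 - 2)) = 8*(-11*58) = 8*(-638) = -5104)
O(d) = -5104
(O(3) - 1*2476) + 1644 = (-5104 - 1*2476) + 1644 = (-5104 - 2476) + 1644 = -7580 + 1644 = -5936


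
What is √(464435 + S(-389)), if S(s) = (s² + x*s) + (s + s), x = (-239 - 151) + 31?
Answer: √754629 ≈ 868.69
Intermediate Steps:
x = -359 (x = -390 + 31 = -359)
S(s) = s² - 357*s (S(s) = (s² - 359*s) + (s + s) = (s² - 359*s) + 2*s = s² - 357*s)
√(464435 + S(-389)) = √(464435 - 389*(-357 - 389)) = √(464435 - 389*(-746)) = √(464435 + 290194) = √754629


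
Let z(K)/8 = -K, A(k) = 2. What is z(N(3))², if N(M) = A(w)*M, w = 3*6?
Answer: 2304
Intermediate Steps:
w = 18
N(M) = 2*M
z(K) = -8*K (z(K) = 8*(-K) = -8*K)
z(N(3))² = (-16*3)² = (-8*6)² = (-48)² = 2304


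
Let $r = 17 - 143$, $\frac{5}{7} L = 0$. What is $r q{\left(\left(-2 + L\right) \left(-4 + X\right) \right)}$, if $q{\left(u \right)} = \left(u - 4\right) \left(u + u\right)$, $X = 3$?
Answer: $1008$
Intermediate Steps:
$L = 0$ ($L = \frac{7}{5} \cdot 0 = 0$)
$q{\left(u \right)} = 2 u \left(-4 + u\right)$ ($q{\left(u \right)} = \left(-4 + u\right) 2 u = 2 u \left(-4 + u\right)$)
$r = -126$ ($r = 17 - 143 = -126$)
$r q{\left(\left(-2 + L\right) \left(-4 + X\right) \right)} = - 126 \cdot 2 \left(-2 + 0\right) \left(-4 + 3\right) \left(-4 + \left(-2 + 0\right) \left(-4 + 3\right)\right) = - 126 \cdot 2 \left(\left(-2\right) \left(-1\right)\right) \left(-4 - -2\right) = - 126 \cdot 2 \cdot 2 \left(-4 + 2\right) = - 126 \cdot 2 \cdot 2 \left(-2\right) = \left(-126\right) \left(-8\right) = 1008$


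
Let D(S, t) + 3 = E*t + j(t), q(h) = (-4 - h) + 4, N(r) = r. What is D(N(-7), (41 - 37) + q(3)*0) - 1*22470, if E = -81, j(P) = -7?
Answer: -22804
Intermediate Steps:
q(h) = -h
D(S, t) = -10 - 81*t (D(S, t) = -3 + (-81*t - 7) = -3 + (-7 - 81*t) = -10 - 81*t)
D(N(-7), (41 - 37) + q(3)*0) - 1*22470 = (-10 - 81*((41 - 37) - 1*3*0)) - 1*22470 = (-10 - 81*(4 - 3*0)) - 22470 = (-10 - 81*(4 + 0)) - 22470 = (-10 - 81*4) - 22470 = (-10 - 324) - 22470 = -334 - 22470 = -22804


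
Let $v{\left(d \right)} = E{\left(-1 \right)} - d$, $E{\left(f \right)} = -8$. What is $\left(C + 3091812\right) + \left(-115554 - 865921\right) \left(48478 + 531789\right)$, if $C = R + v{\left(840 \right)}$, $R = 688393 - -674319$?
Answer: $-569513100149$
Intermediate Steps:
$R = 1362712$ ($R = 688393 + 674319 = 1362712$)
$v{\left(d \right)} = -8 - d$
$C = 1361864$ ($C = 1362712 - 848 = 1361864$)
$\left(C + 3091812\right) + \left(-115554 - 865921\right) \left(48478 + 531789\right) = \left(1361864 + 3091812\right) + \left(-115554 - 865921\right) \left(48478 + 531789\right) = 4453676 - 569517553825 = -569513100149$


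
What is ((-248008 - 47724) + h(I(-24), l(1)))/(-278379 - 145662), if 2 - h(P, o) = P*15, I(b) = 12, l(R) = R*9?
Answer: 295910/424041 ≈ 0.69783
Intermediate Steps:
l(R) = 9*R
h(P, o) = 2 - 15*P (h(P, o) = 2 - P*15 = 2 - 15*P)
((-248008 - 47724) + h(I(-24), l(1)))/(-278379 - 145662) = ((-248008 - 47724) + (2 - 15*12))/(-278379 - 145662) = (-295732 + (2 - 180))/(-424041) = (-295732 - 178)*(-1/424041) = -295910*(-1/424041) = 295910/424041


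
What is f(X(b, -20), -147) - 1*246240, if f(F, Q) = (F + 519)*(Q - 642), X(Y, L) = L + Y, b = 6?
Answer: -644685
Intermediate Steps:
f(F, Q) = (-642 + Q)*(519 + F) (f(F, Q) = (519 + F)*(-642 + Q) = (-642 + Q)*(519 + F))
f(X(b, -20), -147) - 1*246240 = (-333198 - 642*(-20 + 6) + 519*(-147) + (-20 + 6)*(-147)) - 1*246240 = (-333198 - 642*(-14) - 76293 - 14*(-147)) - 246240 = (-333198 + 8988 - 76293 + 2058) - 246240 = -398445 - 246240 = -644685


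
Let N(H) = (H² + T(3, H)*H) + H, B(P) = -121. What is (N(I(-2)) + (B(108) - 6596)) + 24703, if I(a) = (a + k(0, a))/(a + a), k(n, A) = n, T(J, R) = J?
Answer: 71953/4 ≈ 17988.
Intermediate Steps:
I(a) = ½ (I(a) = (a + 0)/(a + a) = a/((2*a)) = a*(1/(2*a)) = ½)
N(H) = H² + 4*H (N(H) = (H² + 3*H) + H = H² + 4*H)
(N(I(-2)) + (B(108) - 6596)) + 24703 = ((4 + ½)/2 + (-121 - 6596)) + 24703 = ((½)*(9/2) - 6717) + 24703 = (9/4 - 6717) + 24703 = -26859/4 + 24703 = 71953/4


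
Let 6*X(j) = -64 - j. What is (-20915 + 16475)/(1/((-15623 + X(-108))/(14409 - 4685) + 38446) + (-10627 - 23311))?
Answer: 2489729700300/19030731194599 ≈ 0.13083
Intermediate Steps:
X(j) = -32/3 - j/6 (X(j) = (-64 - j)/6 = -32/3 - j/6)
(-20915 + 16475)/(1/((-15623 + X(-108))/(14409 - 4685) + 38446) + (-10627 - 23311)) = (-20915 + 16475)/(1/((-15623 + (-32/3 - 1/6*(-108)))/(14409 - 4685) + 38446) + (-10627 - 23311)) = -4440/(1/((-15623 + (-32/3 + 18))/9724 + 38446) - 33938) = -4440/(1/((-15623 + 22/3)*(1/9724) + 38446) - 33938) = -4440/(1/(-46847/3*1/9724 + 38446) - 33938) = -4440/(1/(-46847/29172 + 38446) - 33938) = -4440/(1/(1121499865/29172) - 33938) = -4440/(29172/1121499865 - 33938) = -4440/(-38061462389198/1121499865) = -4440*(-1121499865/38061462389198) = 2489729700300/19030731194599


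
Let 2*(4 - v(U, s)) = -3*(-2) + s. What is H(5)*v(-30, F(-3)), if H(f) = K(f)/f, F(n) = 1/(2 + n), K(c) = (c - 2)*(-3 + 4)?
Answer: 9/10 ≈ 0.90000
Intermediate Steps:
K(c) = -2 + c (K(c) = (-2 + c)*1 = -2 + c)
v(U, s) = 1 - s/2 (v(U, s) = 4 - (-3*(-2) + s)/2 = 4 - (6 + s)/2 = 4 + (-3 - s/2) = 1 - s/2)
H(f) = (-2 + f)/f
H(5)*v(-30, F(-3)) = ((-2 + 5)/5)*(1 - 1/(2*(2 - 3))) = ((⅕)*3)*(1 - ½/(-1)) = 3*(1 - ½*(-1))/5 = 3*(1 + ½)/5 = (⅗)*(3/2) = 9/10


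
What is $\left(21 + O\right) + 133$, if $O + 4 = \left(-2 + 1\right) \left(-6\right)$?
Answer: $156$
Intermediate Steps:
$O = 2$ ($O = -4 + \left(-2 + 1\right) \left(-6\right) = -4 - -6 = -4 + 6 = 2$)
$\left(21 + O\right) + 133 = \left(21 + 2\right) + 133 = 23 + 133 = 156$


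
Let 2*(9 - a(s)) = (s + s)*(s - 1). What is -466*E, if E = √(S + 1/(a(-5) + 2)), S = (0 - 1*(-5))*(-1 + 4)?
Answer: -932*√1349/19 ≈ -1801.6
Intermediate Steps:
a(s) = 9 - s*(-1 + s) (a(s) = 9 - (s + s)*(s - 1)/2 = 9 - 2*s*(-1 + s)/2 = 9 - s*(-1 + s))
S = 15 (S = (0 + 5)*3 = 5*3 = 15)
E = 2*√1349/19 (E = √(15 + 1/((9 - 5 - 1*(-5)²) + 2)) = √(15 + 1/((9 - 5 - 1*25) + 2)) = √(15 + 1/((9 - 5 - 25) + 2)) = √(15 + 1/(-21 + 2)) = √(15 + 1/(-19)) = √(15 - 1/19) = √(284/19) = 2*√1349/19 ≈ 3.8662)
-466*E = -932*√1349/19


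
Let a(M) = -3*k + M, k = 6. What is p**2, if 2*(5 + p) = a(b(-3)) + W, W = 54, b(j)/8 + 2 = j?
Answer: 49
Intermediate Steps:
b(j) = -16 + 8*j
a(M) = -18 + M (a(M) = -3*6 + M = -18 + M)
p = -7 (p = -5 + ((-18 + (-16 + 8*(-3))) + 54)/2 = -5 + ((-18 + (-16 - 24)) + 54)/2 = -5 + ((-18 - 40) + 54)/2 = -5 + (-58 + 54)/2 = -5 + (1/2)*(-4) = -5 - 2 = -7)
p**2 = (-7)**2 = 49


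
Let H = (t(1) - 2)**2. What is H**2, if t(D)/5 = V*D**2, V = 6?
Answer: 614656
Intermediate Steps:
t(D) = 30*D**2 (t(D) = 5*(6*D**2) = 30*D**2)
H = 784 (H = (30*1**2 - 2)**2 = (30*1 - 2)**2 = (30 - 2)**2 = 28**2 = 784)
H**2 = 784**2 = 614656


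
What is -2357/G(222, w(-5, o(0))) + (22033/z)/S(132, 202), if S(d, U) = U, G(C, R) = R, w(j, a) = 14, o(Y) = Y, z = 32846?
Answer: -710824181/4222204 ≈ -168.35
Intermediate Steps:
-2357/G(222, w(-5, o(0))) + (22033/z)/S(132, 202) = -2357/14 + (22033/32846)/202 = -2357*1/14 + (22033*(1/32846))*(1/202) = -2357/14 + (2003/2986)*(1/202) = -2357/14 + 2003/603172 = -710824181/4222204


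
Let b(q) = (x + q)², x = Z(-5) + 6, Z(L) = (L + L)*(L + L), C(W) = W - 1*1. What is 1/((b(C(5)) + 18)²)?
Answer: 1/146845924 ≈ 6.8099e-9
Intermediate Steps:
C(W) = -1 + W (C(W) = W - 1 = -1 + W)
Z(L) = 4*L² (Z(L) = (2*L)*(2*L) = 4*L²)
x = 106 (x = 4*(-5)² + 6 = 4*25 + 6 = 100 + 6 = 106)
b(q) = (106 + q)²
1/((b(C(5)) + 18)²) = 1/(((106 + (-1 + 5))² + 18)²) = 1/(((106 + 4)² + 18)²) = 1/((110² + 18)²) = 1/((12100 + 18)²) = 1/(12118²) = 1/146845924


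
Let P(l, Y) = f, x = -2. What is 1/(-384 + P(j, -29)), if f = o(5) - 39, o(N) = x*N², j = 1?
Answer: -1/473 ≈ -0.0021142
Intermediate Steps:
o(N) = -2*N²
f = -89 (f = -2*5² - 39 = -2*25 - 39 = -50 - 39 = -89)
P(l, Y) = -89
1/(-384 + P(j, -29)) = 1/(-384 - 89) = 1/(-473) = -1/473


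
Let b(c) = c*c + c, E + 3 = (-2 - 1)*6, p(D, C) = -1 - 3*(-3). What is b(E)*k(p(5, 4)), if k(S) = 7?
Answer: 2940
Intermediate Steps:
p(D, C) = 8 (p(D, C) = -1 + 9 = 8)
E = -21 (E = -3 + (-2 - 1)*6 = -3 - 3*6 = -3 - 18 = -21)
b(c) = c + c**2 (b(c) = c**2 + c = c + c**2)
b(E)*k(p(5, 4)) = -21*(1 - 21)*7 = -21*(-20)*7 = 420*7 = 2940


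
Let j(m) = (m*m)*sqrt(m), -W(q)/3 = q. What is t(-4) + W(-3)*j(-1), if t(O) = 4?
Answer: 4 + 9*I ≈ 4.0 + 9.0*I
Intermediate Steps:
W(q) = -3*q
j(m) = m**(5/2) (j(m) = m**2*sqrt(m) = m**(5/2))
t(-4) + W(-3)*j(-1) = 4 + (-3*(-3))*(-1)**(5/2) = 4 + 9*I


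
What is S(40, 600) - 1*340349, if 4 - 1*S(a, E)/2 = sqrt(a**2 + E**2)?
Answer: -340341 - 80*sqrt(226) ≈ -3.4154e+5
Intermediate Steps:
S(a, E) = 8 - 2*sqrt(E**2 + a**2) (S(a, E) = 8 - 2*sqrt(a**2 + E**2) = 8 - 2*sqrt(E**2 + a**2))
S(40, 600) - 1*340349 = (8 - 2*sqrt(600**2 + 40**2)) - 1*340349 = (8 - 2*sqrt(360000 + 1600)) - 340349 = (8 - 80*sqrt(226)) - 340349 = -340341 - 80*sqrt(226)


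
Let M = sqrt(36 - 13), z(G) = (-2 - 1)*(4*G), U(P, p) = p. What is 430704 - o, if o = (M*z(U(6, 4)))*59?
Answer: 430704 + 2832*sqrt(23) ≈ 4.4429e+5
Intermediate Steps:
z(G) = -12*G
M = sqrt(23) ≈ 4.7958
o = -2832*sqrt(23) (o = (sqrt(23)*(-12*4))*59 = (sqrt(23)*(-48))*59 = -48*sqrt(23)*59 = -2832*sqrt(23) ≈ -13582.)
430704 - o = 430704 - (-2832)*sqrt(23) = 430704 + 2832*sqrt(23)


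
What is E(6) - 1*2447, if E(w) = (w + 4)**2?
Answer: -2347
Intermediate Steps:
E(w) = (4 + w)**2
E(6) - 1*2447 = (4 + 6)**2 - 1*2447 = 10**2 - 2447 = 100 - 2447 = -2347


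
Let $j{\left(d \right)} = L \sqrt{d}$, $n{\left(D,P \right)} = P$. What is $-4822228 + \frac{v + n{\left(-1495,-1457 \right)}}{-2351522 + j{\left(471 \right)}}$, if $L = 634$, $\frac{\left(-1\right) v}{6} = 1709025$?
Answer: $- \frac{13332161779872799785}{2764733197604} + \frac{3251027419 \sqrt{471}}{2764733197604} \approx -4.8222 \cdot 10^{6}$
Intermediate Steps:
$v = -10254150$ ($v = \left(-6\right) 1709025 = -10254150$)
$j{\left(d \right)} = 634 \sqrt{d}$
$-4822228 + \frac{v + n{\left(-1495,-1457 \right)}}{-2351522 + j{\left(471 \right)}} = -4822228 + \frac{-10254150 - 1457}{-2351522 + 634 \sqrt{471}} = -4822228 - \frac{10255607}{-2351522 + 634 \sqrt{471}}$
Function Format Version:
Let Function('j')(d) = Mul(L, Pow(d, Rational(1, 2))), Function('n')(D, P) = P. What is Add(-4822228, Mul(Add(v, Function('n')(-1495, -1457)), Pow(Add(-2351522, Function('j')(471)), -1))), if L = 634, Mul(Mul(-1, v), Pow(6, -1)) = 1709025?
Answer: Add(Rational(-13332161779872799785, 2764733197604), Mul(Rational(3251027419, 2764733197604), Pow(471, Rational(1, 2)))) ≈ -4.8222e+6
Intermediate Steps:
v = -10254150 (v = Mul(-6, 1709025) = -10254150)
Function('j')(d) = Mul(634, Pow(d, Rational(1, 2)))
Add(-4822228, Mul(Add(v, Function('n')(-1495, -1457)), Pow(Add(-2351522, Function('j')(471)), -1))) = Add(-4822228, Mul(Add(-10254150, -1457), Pow(Add(-2351522, Mul(634, Pow(471, Rational(1, 2)))), -1))) = Add(-4822228, Mul(-10255607, Pow(Add(-2351522, Mul(634, Pow(471, Rational(1, 2)))), -1)))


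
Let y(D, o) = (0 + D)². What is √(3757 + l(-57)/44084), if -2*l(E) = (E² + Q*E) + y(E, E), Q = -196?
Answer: √1825240192813/22042 ≈ 61.293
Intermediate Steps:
y(D, o) = D²
l(E) = -E² + 98*E (l(E) = -((E² - 196*E) + E²)/2 = -(-196*E + 2*E²)/2 = -E² + 98*E)
√(3757 + l(-57)/44084) = √(3757 - 57*(98 - 1*(-57))/44084) = √(3757 - 57*(98 + 57)*(1/44084)) = √(3757 - 57*155*(1/44084)) = √(3757 - 8835*1/44084) = √(3757 - 8835/44084) = √(165614753/44084) = √1825240192813/22042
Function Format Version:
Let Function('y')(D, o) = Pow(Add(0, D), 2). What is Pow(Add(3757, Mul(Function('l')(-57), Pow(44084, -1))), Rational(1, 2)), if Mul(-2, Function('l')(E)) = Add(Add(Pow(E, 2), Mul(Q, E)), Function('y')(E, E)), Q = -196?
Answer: Mul(Rational(1, 22042), Pow(1825240192813, Rational(1, 2))) ≈ 61.293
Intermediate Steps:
Function('y')(D, o) = Pow(D, 2)
Function('l')(E) = Add(Mul(-1, Pow(E, 2)), Mul(98, E)) (Function('l')(E) = Mul(Rational(-1, 2), Add(Add(Pow(E, 2), Mul(-196, E)), Pow(E, 2))) = Mul(Rational(-1, 2), Add(Mul(-196, E), Mul(2, Pow(E, 2)))) = Add(Mul(-1, Pow(E, 2)), Mul(98, E)))
Pow(Add(3757, Mul(Function('l')(-57), Pow(44084, -1))), Rational(1, 2)) = Pow(Add(3757, Mul(Mul(-57, Add(98, Mul(-1, -57))), Pow(44084, -1))), Rational(1, 2)) = Pow(Add(3757, Mul(Mul(-57, Add(98, 57)), Rational(1, 44084))), Rational(1, 2)) = Pow(Add(3757, Mul(Mul(-57, 155), Rational(1, 44084))), Rational(1, 2)) = Pow(Add(3757, Mul(-8835, Rational(1, 44084))), Rational(1, 2)) = Pow(Add(3757, Rational(-8835, 44084)), Rational(1, 2)) = Pow(Rational(165614753, 44084), Rational(1, 2)) = Mul(Rational(1, 22042), Pow(1825240192813, Rational(1, 2)))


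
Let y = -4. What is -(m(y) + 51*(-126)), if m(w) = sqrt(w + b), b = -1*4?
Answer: 6426 - 2*I*sqrt(2) ≈ 6426.0 - 2.8284*I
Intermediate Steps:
b = -4
m(w) = sqrt(-4 + w) (m(w) = sqrt(w - 4) = sqrt(-4 + w))
-(m(y) + 51*(-126)) = -(sqrt(-4 - 4) + 51*(-126)) = -(sqrt(-8) - 6426) = -(2*I*sqrt(2) - 6426) = -(-6426 + 2*I*sqrt(2)) = 6426 - 2*I*sqrt(2)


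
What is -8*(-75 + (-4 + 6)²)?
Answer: 568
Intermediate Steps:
-8*(-75 + (-4 + 6)²) = -8*(-75 + 2²) = -8*(-75 + 4) = -8*(-71) = 568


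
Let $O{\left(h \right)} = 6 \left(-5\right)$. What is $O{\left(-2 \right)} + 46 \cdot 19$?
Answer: $844$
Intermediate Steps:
$O{\left(h \right)} = -30$
$O{\left(-2 \right)} + 46 \cdot 19 = -30 + 46 \cdot 19 = -30 + 874 = 844$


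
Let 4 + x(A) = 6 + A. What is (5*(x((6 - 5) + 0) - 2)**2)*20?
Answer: 100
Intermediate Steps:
x(A) = 2 + A (x(A) = -4 + (6 + A) = 2 + A)
(5*(x((6 - 5) + 0) - 2)**2)*20 = (5*((2 + ((6 - 5) + 0)) - 2)**2)*20 = (5*((2 + (1 + 0)) - 2)**2)*20 = (5*((2 + 1) - 2)**2)*20 = (5*(3 - 2)**2)*20 = (5*1**2)*20 = (5*1)*20 = 5*20 = 100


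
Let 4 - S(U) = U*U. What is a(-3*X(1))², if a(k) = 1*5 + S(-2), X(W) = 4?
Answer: 25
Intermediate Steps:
S(U) = 4 - U² (S(U) = 4 - U*U = 4 - U²)
a(k) = 5 (a(k) = 1*5 + (4 - 1*(-2)²) = 5 + (4 - 1*4) = 5 + (4 - 4) = 5 + 0 = 5)
a(-3*X(1))² = 5² = 25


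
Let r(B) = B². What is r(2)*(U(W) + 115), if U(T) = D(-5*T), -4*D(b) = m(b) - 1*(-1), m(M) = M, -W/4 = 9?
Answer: 279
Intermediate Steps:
W = -36 (W = -4*9 = -36)
D(b) = -¼ - b/4 (D(b) = -(b - 1*(-1))/4 = -(b + 1)/4 = -(1 + b)/4 = -¼ - b/4)
U(T) = -¼ + 5*T/4 (U(T) = -¼ - (-5)*T/4 = -¼ + 5*T/4)
r(2)*(U(W) + 115) = 2²*((-¼ + (5/4)*(-36)) + 115) = 4*((-¼ - 45) + 115) = 4*(-181/4 + 115) = 4*(279/4) = 279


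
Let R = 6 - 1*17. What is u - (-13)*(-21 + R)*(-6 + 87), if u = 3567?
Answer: -30129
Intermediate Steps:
R = -11 (R = 6 - 17 = -11)
u - (-13)*(-21 + R)*(-6 + 87) = 3567 - (-13)*(-21 - 11)*(-6 + 87) = 3567 - (-13)*(-32*81) = 3567 - (-13)*(-2592) = 3567 - 1*33696 = 3567 - 33696 = -30129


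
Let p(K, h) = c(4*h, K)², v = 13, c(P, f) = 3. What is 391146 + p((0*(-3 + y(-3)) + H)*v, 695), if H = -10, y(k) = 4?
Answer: 391155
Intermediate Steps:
p(K, h) = 9 (p(K, h) = 3² = 9)
391146 + p((0*(-3 + y(-3)) + H)*v, 695) = 391146 + 9 = 391155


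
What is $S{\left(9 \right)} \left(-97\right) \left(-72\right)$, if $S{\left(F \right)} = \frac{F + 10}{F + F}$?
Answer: $7372$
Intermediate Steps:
$S{\left(F \right)} = \frac{10 + F}{2 F}$
$S{\left(9 \right)} \left(-97\right) \left(-72\right) = \frac{10 + 9}{2 \cdot 9} \left(-97\right) \left(-72\right) = \frac{1}{2} \cdot \frac{1}{9} \cdot 19 \left(-97\right) \left(-72\right) = \frac{19}{18} \left(-97\right) \left(-72\right) = \left(- \frac{1843}{18}\right) \left(-72\right) = 7372$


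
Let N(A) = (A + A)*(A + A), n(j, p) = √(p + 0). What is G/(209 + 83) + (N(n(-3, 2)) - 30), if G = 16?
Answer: -1602/73 ≈ -21.945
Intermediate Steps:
n(j, p) = √p
N(A) = 4*A² (N(A) = (2*A)*(2*A) = 4*A²)
G/(209 + 83) + (N(n(-3, 2)) - 30) = 16/(209 + 83) + (4*(√2)² - 30) = 16/292 + (4*2 - 30) = (1/292)*16 + (8 - 30) = 4/73 - 22 = -1602/73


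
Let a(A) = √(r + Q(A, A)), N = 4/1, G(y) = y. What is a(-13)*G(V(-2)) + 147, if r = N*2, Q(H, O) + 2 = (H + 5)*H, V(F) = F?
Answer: 147 - 2*√110 ≈ 126.02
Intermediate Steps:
N = 4 (N = 4*1 = 4)
Q(H, O) = -2 + H*(5 + H) (Q(H, O) = -2 + (H + 5)*H = -2 + (5 + H)*H = -2 + H*(5 + H))
r = 8 (r = 4*2 = 8)
a(A) = √(6 + A² + 5*A) (a(A) = √(8 + (-2 + A² + 5*A)) = √(6 + A² + 5*A))
a(-13)*G(V(-2)) + 147 = √(6 + (-13)² + 5*(-13))*(-2) + 147 = √(6 + 169 - 65)*(-2) + 147 = √110*(-2) + 147 = -2*√110 + 147 = 147 - 2*√110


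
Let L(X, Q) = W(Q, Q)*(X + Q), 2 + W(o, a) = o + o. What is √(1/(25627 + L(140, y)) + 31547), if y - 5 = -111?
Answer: √1180415836922/6117 ≈ 177.61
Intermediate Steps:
y = -106 (y = 5 - 111 = -106)
W(o, a) = -2 + 2*o (W(o, a) = -2 + (o + o) = -2 + 2*o)
L(X, Q) = (-2 + 2*Q)*(Q + X) (L(X, Q) = (-2 + 2*Q)*(X + Q) = (-2 + 2*Q)*(Q + X))
√(1/(25627 + L(140, y)) + 31547) = √(1/(25627 + 2*(-1 - 106)*(-106 + 140)) + 31547) = √(1/(25627 + 2*(-107)*34) + 31547) = √(1/(25627 - 7276) + 31547) = √(1/18351 + 31547) = √(578918998/18351) = √1180415836922/6117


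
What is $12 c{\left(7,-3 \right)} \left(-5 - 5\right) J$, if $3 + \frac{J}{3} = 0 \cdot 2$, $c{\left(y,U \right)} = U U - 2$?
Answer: $7560$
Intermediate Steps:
$c{\left(y,U \right)} = -2 + U^{2}$ ($c{\left(y,U \right)} = U^{2} - 2 = -2 + U^{2}$)
$J = -9$ ($J = -9 + 3 \cdot 0 \cdot 2 = -9 + 3 \cdot 0 = -9 + 0 = -9$)
$12 c{\left(7,-3 \right)} \left(-5 - 5\right) J = 12 \left(-2 + \left(-3\right)^{2}\right) \left(-5 - 5\right) \left(-9\right) = 12 \left(-2 + 9\right) \left(\left(-10\right) \left(-9\right)\right) = 12 \cdot 7 \cdot 90 = 84 \cdot 90 = 7560$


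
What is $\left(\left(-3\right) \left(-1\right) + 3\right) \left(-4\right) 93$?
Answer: $-2232$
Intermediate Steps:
$\left(\left(-3\right) \left(-1\right) + 3\right) \left(-4\right) 93 = \left(3 + 3\right) \left(-4\right) 93 = 6 \left(-4\right) 93 = \left(-24\right) 93 = -2232$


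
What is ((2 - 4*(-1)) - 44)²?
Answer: 1444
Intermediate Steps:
((2 - 4*(-1)) - 44)² = ((2 + 4) - 44)² = (6 - 44)² = (-38)² = 1444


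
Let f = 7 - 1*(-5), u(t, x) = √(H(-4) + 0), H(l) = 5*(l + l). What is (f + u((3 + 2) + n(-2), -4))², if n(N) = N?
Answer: 104 + 48*I*√10 ≈ 104.0 + 151.79*I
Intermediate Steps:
H(l) = 10*l (H(l) = 5*(2*l) = 10*l)
u(t, x) = 2*I*√10 (u(t, x) = √(10*(-4) + 0) = √(-40 + 0) = √(-40) = 2*I*√10)
f = 12 (f = 7 + 5 = 12)
(f + u((3 + 2) + n(-2), -4))² = (12 + 2*I*√10)²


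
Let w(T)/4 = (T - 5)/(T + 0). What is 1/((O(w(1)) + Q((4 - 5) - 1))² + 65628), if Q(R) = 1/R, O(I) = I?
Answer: 4/263601 ≈ 1.5174e-5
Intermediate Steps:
w(T) = 4*(-5 + T)/T (w(T) = 4*((T - 5)/(T + 0)) = 4*((-5 + T)/T) = 4*(-5 + T)/T)
1/((O(w(1)) + Q((4 - 5) - 1))² + 65628) = 1/(((4 - 20/1) + 1/((4 - 5) - 1))² + 65628) = 1/(((4 - 20*1) + 1/(-1 - 1))² + 65628) = 1/(((4 - 20) + 1/(-2))² + 65628) = 1/((-16 - ½)² + 65628) = 1/((-33/2)² + 65628) = 1/(1089/4 + 65628) = 1/(263601/4) = 4/263601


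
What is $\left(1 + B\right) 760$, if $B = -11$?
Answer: $-7600$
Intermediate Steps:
$\left(1 + B\right) 760 = \left(1 - 11\right) 760 = \left(-10\right) 760 = -7600$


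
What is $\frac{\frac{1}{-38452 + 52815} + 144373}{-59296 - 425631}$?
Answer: $- \frac{2073629400}{6965006501} \approx -0.29772$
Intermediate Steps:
$\frac{\frac{1}{-38452 + 52815} + 144373}{-59296 - 425631} = \frac{\frac{1}{14363} + 144373}{-484927} = \left(\frac{1}{14363} + 144373\right) \left(- \frac{1}{484927}\right) = \frac{2073629400}{14363} \left(- \frac{1}{484927}\right) = - \frac{2073629400}{6965006501}$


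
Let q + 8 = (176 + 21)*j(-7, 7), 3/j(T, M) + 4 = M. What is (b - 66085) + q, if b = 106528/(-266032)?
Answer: -1095659450/16627 ≈ -65896.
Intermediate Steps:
j(T, M) = 3/(-4 + M)
b = -6658/16627 (b = 106528*(-1/266032) = -6658/16627 ≈ -0.40043)
q = 189 (q = -8 + (176 + 21)*(3/(-4 + 7)) = -8 + 197*(3/3) = -8 + 197*(3*(1/3)) = -8 + 197*1 = -8 + 197 = 189)
(b - 66085) + q = (-6658/16627 - 66085) + 189 = -1098801953/16627 + 189 = -1095659450/16627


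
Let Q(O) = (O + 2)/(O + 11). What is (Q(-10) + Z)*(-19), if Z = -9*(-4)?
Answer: -532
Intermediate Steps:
Q(O) = (2 + O)/(11 + O)
Z = 36
(Q(-10) + Z)*(-19) = ((2 - 10)/(11 - 10) + 36)*(-19) = (-8/1 + 36)*(-19) = (1*(-8) + 36)*(-19) = (-8 + 36)*(-19) = 28*(-19) = -532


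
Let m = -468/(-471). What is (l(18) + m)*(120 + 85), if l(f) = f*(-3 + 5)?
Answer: 1190640/157 ≈ 7583.7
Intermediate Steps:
m = 156/157 (m = -468*(-1/471) = 156/157 ≈ 0.99363)
l(f) = 2*f (l(f) = f*2 = 2*f)
(l(18) + m)*(120 + 85) = (2*18 + 156/157)*(120 + 85) = (36 + 156/157)*205 = (5808/157)*205 = 1190640/157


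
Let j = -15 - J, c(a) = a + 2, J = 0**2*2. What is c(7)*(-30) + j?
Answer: -285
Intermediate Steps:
J = 0 (J = 0*2 = 0)
c(a) = 2 + a
j = -15 (j = -15 - 1*0 = -15 + 0 = -15)
c(7)*(-30) + j = (2 + 7)*(-30) - 15 = 9*(-30) - 15 = -270 - 15 = -285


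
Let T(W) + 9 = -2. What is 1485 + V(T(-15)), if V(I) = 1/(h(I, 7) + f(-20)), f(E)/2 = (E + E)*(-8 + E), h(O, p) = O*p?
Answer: 3212056/2163 ≈ 1485.0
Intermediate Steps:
T(W) = -11 (T(W) = -9 - 2 = -11)
f(E) = 4*E*(-8 + E) (f(E) = 2*((E + E)*(-8 + E)) = 2*((2*E)*(-8 + E)) = 2*(2*E*(-8 + E)) = 4*E*(-8 + E))
V(I) = 1/(2240 + 7*I) (V(I) = 1/(I*7 + 4*(-20)*(-8 - 20)) = 1/(7*I + 4*(-20)*(-28)) = 1/(7*I + 2240) = 1/(2240 + 7*I))
1485 + V(T(-15)) = 1485 + 1/(7*(320 - 11)) = 1485 + (1/7)/309 = 1485 + (1/7)*(1/309) = 1485 + 1/2163 = 3212056/2163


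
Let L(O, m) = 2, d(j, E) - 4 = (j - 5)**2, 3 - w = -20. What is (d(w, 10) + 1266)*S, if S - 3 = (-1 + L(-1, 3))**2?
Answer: 6376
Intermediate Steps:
w = 23 (w = 3 - 1*(-20) = 3 + 20 = 23)
d(j, E) = 4 + (-5 + j)**2 (d(j, E) = 4 + (j - 5)**2 = 4 + (-5 + j)**2)
S = 4 (S = 3 + (-1 + 2)**2 = 3 + 1**2 = 3 + 1 = 4)
(d(w, 10) + 1266)*S = ((4 + (-5 + 23)**2) + 1266)*4 = ((4 + 18**2) + 1266)*4 = ((4 + 324) + 1266)*4 = (328 + 1266)*4 = 1594*4 = 6376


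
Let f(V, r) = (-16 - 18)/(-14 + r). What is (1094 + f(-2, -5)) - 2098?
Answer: -19042/19 ≈ -1002.2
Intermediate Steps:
f(V, r) = -34/(-14 + r)
(1094 + f(-2, -5)) - 2098 = (1094 - 34/(-14 - 5)) - 2098 = (1094 - 34/(-19)) - 2098 = (1094 - 34*(-1/19)) - 2098 = (1094 + 34/19) - 2098 = 20820/19 - 2098 = -19042/19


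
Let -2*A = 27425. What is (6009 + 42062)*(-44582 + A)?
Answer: -5604549819/2 ≈ -2.8023e+9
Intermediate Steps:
A = -27425/2 (A = -1/2*27425 = -27425/2 ≈ -13713.)
(6009 + 42062)*(-44582 + A) = (6009 + 42062)*(-44582 - 27425/2) = 48071*(-116589/2) = -5604549819/2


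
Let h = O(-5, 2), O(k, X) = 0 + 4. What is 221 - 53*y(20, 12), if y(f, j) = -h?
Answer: 433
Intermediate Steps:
O(k, X) = 4
h = 4
y(f, j) = -4 (y(f, j) = -1*4 = -4)
221 - 53*y(20, 12) = 221 - 53*(-4) = 221 + 212 = 433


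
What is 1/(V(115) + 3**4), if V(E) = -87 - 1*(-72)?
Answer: 1/66 ≈ 0.015152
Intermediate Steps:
V(E) = -15 (V(E) = -87 + 72 = -15)
1/(V(115) + 3**4) = 1/(-15 + 3**4) = 1/(-15 + 81) = 1/66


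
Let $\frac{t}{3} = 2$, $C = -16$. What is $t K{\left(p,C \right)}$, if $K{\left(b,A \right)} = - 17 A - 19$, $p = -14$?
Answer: $1518$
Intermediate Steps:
$t = 6$ ($t = 3 \cdot 2 = 6$)
$K{\left(b,A \right)} = -19 - 17 A$
$t K{\left(p,C \right)} = 6 \left(-19 - -272\right) = 6 \left(-19 + 272\right) = 6 \cdot 253 = 1518$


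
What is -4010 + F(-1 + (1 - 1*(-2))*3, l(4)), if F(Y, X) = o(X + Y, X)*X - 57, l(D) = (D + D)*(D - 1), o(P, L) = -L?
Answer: -4643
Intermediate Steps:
l(D) = 2*D*(-1 + D) (l(D) = (2*D)*(-1 + D) = 2*D*(-1 + D))
F(Y, X) = -57 - X**2 (F(Y, X) = (-X)*X - 57 = -X**2 - 57 = -57 - X**2)
-4010 + F(-1 + (1 - 1*(-2))*3, l(4)) = -4010 + (-57 - (2*4*(-1 + 4))**2) = -4010 + (-57 - (2*4*3)**2) = -4010 + (-57 - 1*24**2) = -4010 + (-57 - 1*576) = -4010 + (-57 - 576) = -4010 - 633 = -4643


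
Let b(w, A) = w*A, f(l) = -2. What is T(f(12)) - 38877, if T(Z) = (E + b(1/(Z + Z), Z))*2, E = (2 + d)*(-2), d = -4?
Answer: -38868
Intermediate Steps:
b(w, A) = A*w
E = 4 (E = (2 - 4)*(-2) = -2*(-2) = 4)
T(Z) = 9 (T(Z) = (4 + Z/(Z + Z))*2 = (4 + Z/((2*Z)))*2 = (4 + Z*(1/(2*Z)))*2 = (4 + 1/2)*2 = (9/2)*2 = 9)
T(f(12)) - 38877 = 9 - 38877 = -38868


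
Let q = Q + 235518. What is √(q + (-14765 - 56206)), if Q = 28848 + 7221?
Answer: 2*√50154 ≈ 447.90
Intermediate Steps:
Q = 36069
q = 271587 (q = 36069 + 235518 = 271587)
√(q + (-14765 - 56206)) = √(271587 + (-14765 - 56206)) = √(271587 - 70971) = √200616 = 2*√50154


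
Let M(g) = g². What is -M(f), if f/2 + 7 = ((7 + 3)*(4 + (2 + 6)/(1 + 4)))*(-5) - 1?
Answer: -331776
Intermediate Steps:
f = -576 (f = -14 + 2*(((7 + 3)*(4 + (2 + 6)/(1 + 4)))*(-5) - 1) = -14 + 2*((10*(4 + 8/5))*(-5) - 1) = -14 + 2*((10*(28/5))*(-5) - 1) = -14 + 2*(56*(-5) - 1) = -14 + 2*(-280 - 1) = -14 + 2*(-281) = -14 - 562 = -576)
-M(f) = -1*(-576)² = -1*331776 = -331776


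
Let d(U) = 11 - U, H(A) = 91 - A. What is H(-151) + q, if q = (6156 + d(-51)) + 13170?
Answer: 19630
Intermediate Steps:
q = 19388 (q = (6156 + (11 - 1*(-51))) + 13170 = (6156 + (11 + 51)) + 13170 = (6156 + 62) + 13170 = 6218 + 13170 = 19388)
H(-151) + q = (91 - 1*(-151)) + 19388 = (91 + 151) + 19388 = 242 + 19388 = 19630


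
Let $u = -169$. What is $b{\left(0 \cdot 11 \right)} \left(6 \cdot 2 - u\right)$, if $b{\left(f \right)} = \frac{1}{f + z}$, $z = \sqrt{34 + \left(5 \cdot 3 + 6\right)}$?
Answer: $\frac{181 \sqrt{55}}{55} \approx 24.406$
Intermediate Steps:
$z = \sqrt{55}$ ($z = \sqrt{34 + \left(15 + 6\right)} = \sqrt{34 + 21} = \sqrt{55} \approx 7.4162$)
$b{\left(f \right)} = \frac{1}{f + \sqrt{55}}$
$b{\left(0 \cdot 11 \right)} \left(6 \cdot 2 - u\right) = \frac{6 \cdot 2 - -169}{0 \cdot 11 + \sqrt{55}} = \frac{12 + 169}{0 + \sqrt{55}} = \frac{1}{\sqrt{55}} \cdot 181 = \frac{\sqrt{55}}{55} \cdot 181 = \frac{181 \sqrt{55}}{55}$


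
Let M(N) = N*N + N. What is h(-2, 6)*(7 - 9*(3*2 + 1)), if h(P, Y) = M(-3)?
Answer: -336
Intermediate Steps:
M(N) = N + N² (M(N) = N² + N = N + N²)
h(P, Y) = 6 (h(P, Y) = -3*(1 - 3) = -3*(-2) = 6)
h(-2, 6)*(7 - 9*(3*2 + 1)) = 6*(7 - 9*(3*2 + 1)) = 6*(7 - 9*(6 + 1)) = 6*(7 - 9*7) = 6*(7 - 63) = 6*(-56) = -336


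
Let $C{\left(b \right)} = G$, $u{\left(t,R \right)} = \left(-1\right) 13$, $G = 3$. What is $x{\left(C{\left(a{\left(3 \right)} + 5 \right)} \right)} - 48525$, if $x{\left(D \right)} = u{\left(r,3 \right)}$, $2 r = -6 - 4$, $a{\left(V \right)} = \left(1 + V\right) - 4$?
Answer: $-48538$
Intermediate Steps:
$a{\left(V \right)} = -3 + V$
$r = -5$ ($r = \frac{-6 - 4}{2} = \frac{1}{2} \left(-10\right) = -5$)
$u{\left(t,R \right)} = -13$
$C{\left(b \right)} = 3$
$x{\left(D \right)} = -13$
$x{\left(C{\left(a{\left(3 \right)} + 5 \right)} \right)} - 48525 = -13 - 48525 = -48538$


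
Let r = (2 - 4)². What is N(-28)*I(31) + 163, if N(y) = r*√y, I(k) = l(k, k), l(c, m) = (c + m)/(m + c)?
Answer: 163 + 8*I*√7 ≈ 163.0 + 21.166*I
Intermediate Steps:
r = 4 (r = (-2)² = 4)
l(c, m) = 1 (l(c, m) = (c + m)/(c + m) = 1)
I(k) = 1
N(y) = 4*√y
N(-28)*I(31) + 163 = (4*√(-28))*1 + 163 = (4*(2*I*√7))*1 + 163 = (8*I*√7)*1 + 163 = 8*I*√7 + 163 = 163 + 8*I*√7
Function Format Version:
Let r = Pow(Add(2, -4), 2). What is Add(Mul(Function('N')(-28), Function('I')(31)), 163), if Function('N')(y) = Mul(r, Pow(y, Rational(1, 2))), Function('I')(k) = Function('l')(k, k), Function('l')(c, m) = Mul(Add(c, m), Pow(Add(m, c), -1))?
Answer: Add(163, Mul(8, I, Pow(7, Rational(1, 2)))) ≈ Add(163.00, Mul(21.166, I))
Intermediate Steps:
r = 4 (r = Pow(-2, 2) = 4)
Function('l')(c, m) = 1 (Function('l')(c, m) = Mul(Add(c, m), Pow(Add(c, m), -1)) = 1)
Function('I')(k) = 1
Function('N')(y) = Mul(4, Pow(y, Rational(1, 2)))
Add(Mul(Function('N')(-28), Function('I')(31)), 163) = Add(Mul(Mul(4, Pow(-28, Rational(1, 2))), 1), 163) = Add(Mul(Mul(4, Mul(2, I, Pow(7, Rational(1, 2)))), 1), 163) = Add(Mul(Mul(8, I, Pow(7, Rational(1, 2))), 1), 163) = Add(Mul(8, I, Pow(7, Rational(1, 2))), 163) = Add(163, Mul(8, I, Pow(7, Rational(1, 2))))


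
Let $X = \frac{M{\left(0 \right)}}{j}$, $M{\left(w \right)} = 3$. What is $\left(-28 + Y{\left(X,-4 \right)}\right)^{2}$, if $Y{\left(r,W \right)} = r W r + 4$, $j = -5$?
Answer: $\frac{404496}{625} \approx 647.19$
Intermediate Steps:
$X = - \frac{3}{5}$ ($X = \frac{3}{-5} = 3 \left(- \frac{1}{5}\right) = - \frac{3}{5} \approx -0.6$)
$Y{\left(r,W \right)} = 4 + W r^{2}$ ($Y{\left(r,W \right)} = W r r + 4 = W r^{2} + 4 = 4 + W r^{2}$)
$\left(-28 + Y{\left(X,-4 \right)}\right)^{2} = \left(-28 + \left(4 - 4 \left(- \frac{3}{5}\right)^{2}\right)\right)^{2} = \left(-28 + \left(4 - \frac{36}{25}\right)\right)^{2} = \left(-28 + \frac{64}{25}\right)^{2} = \left(- \frac{636}{25}\right)^{2} = \frac{404496}{625}$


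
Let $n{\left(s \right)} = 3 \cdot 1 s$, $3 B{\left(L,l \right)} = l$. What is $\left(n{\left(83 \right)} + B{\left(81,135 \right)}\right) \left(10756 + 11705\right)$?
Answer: $6603534$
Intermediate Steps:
$B{\left(L,l \right)} = \frac{l}{3}$
$n{\left(s \right)} = 3 s$
$\left(n{\left(83 \right)} + B{\left(81,135 \right)}\right) \left(10756 + 11705\right) = \left(3 \cdot 83 + \frac{1}{3} \cdot 135\right) \left(10756 + 11705\right) = \left(249 + 45\right) 22461 = 294 \cdot 22461 = 6603534$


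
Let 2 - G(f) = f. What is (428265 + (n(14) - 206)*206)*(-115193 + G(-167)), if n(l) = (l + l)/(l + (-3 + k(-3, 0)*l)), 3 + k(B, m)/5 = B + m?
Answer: -18150590854032/409 ≈ -4.4378e+10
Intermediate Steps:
G(f) = 2 - f
k(B, m) = -15 + 5*B + 5*m (k(B, m) = -15 + 5*(B + m) = -15 + (5*B + 5*m) = -15 + 5*B + 5*m)
n(l) = 2*l/(-3 - 29*l) (n(l) = (l + l)/(l + (-3 + (-15 + 5*(-3) + 5*0)*l)) = (2*l)/(l + (-3 + (-15 - 15 + 0)*l)) = (2*l)/(l + (-3 - 30*l)) = (2*l)/(-3 - 29*l) = 2*l/(-3 - 29*l))
(428265 + (n(14) - 206)*206)*(-115193 + G(-167)) = (428265 + (-2*14/(3 + 29*14) - 206)*206)*(-115193 + (2 - 1*(-167))) = (428265 + (-2*14/(3 + 406) - 206)*206)*(-115193 + (2 + 167)) = (428265 + (-2*14/409 - 206)*206)*(-115193 + 169) = (428265 + (-2*14*1/409 - 206)*206)*(-115024) = (428265 + (-28/409 - 206)*206)*(-115024) = (428265 - 84282/409*206)*(-115024) = (428265 - 17362092/409)*(-115024) = (157798293/409)*(-115024) = -18150590854032/409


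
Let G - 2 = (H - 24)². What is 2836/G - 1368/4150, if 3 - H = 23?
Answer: 2279554/2010675 ≈ 1.1337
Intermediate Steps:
H = -20 (H = 3 - 1*23 = 3 - 23 = -20)
G = 1938 (G = 2 + (-20 - 24)² = 2 + (-44)² = 2 + 1936 = 1938)
2836/G - 1368/4150 = 2836/1938 - 1368/4150 = 2836*(1/1938) - 1368*1/4150 = 1418/969 - 684/2075 = 2279554/2010675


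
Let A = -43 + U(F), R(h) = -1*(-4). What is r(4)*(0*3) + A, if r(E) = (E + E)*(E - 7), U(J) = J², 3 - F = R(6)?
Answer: -42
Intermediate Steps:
R(h) = 4
F = -1 (F = 3 - 1*4 = 3 - 4 = -1)
r(E) = 2*E*(-7 + E) (r(E) = (2*E)*(-7 + E) = 2*E*(-7 + E))
A = -42 (A = -43 + (-1)² = -43 + 1 = -42)
r(4)*(0*3) + A = (2*4*(-7 + 4))*(0*3) - 42 = (2*4*(-3))*0 - 42 = -24*0 - 42 = 0 - 42 = -42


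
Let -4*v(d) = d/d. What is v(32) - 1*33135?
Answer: -132541/4 ≈ -33135.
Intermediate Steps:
v(d) = -¼ (v(d) = -d/(4*d) = -¼*1 = -¼)
v(32) - 1*33135 = -¼ - 1*33135 = -¼ - 33135 = -132541/4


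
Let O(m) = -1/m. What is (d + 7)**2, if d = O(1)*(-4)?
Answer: 121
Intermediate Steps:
d = 4 (d = -1/1*(-4) = -1*1*(-4) = -1*(-4) = 4)
(d + 7)**2 = (4 + 7)**2 = 11**2 = 121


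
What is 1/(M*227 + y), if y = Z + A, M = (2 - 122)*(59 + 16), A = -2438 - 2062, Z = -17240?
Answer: -1/2064740 ≈ -4.8432e-7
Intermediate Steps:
A = -4500
M = -9000 (M = -120*75 = -9000)
y = -21740 (y = -17240 - 4500 = -21740)
1/(M*227 + y) = 1/(-9000*227 - 21740) = 1/(-2043000 - 21740) = 1/(-2064740) = -1/2064740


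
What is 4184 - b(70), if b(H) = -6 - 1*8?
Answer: 4198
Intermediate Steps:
b(H) = -14 (b(H) = -6 - 8 = -14)
4184 - b(70) = 4184 - 1*(-14) = 4184 + 14 = 4198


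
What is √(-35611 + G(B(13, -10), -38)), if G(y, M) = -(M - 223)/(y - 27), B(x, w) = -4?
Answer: I*√34230262/31 ≈ 188.73*I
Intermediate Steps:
G(y, M) = -(-223 + M)/(-27 + y)
√(-35611 + G(B(13, -10), -38)) = √(-35611 + (223 - 1*(-38))/(-27 - 4)) = √(-35611 + (223 + 38)/(-31)) = √(-35611 - 1/31*261) = √(-35611 - 261/31) = √(-1104202/31) = I*√34230262/31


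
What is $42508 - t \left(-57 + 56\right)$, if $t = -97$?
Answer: $42411$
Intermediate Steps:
$42508 - t \left(-57 + 56\right) = 42508 - - 97 \left(-57 + 56\right) = 42508 - \left(-97\right) \left(-1\right) = 42508 - 97 = 42411$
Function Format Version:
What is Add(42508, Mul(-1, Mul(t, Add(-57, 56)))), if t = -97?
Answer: 42411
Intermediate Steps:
Add(42508, Mul(-1, Mul(t, Add(-57, 56)))) = Add(42508, Mul(-1, Mul(-97, Add(-57, 56)))) = Add(42508, Mul(-1, Mul(-97, -1))) = Add(42508, Mul(-1, 97)) = Add(42508, -97) = 42411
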